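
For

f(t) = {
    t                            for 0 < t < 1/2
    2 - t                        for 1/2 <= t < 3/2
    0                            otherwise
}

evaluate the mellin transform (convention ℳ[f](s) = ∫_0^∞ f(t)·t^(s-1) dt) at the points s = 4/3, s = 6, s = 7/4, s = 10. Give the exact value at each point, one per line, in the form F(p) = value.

decompose at 1/2; ℳ[f](s) sums the 2 pieces' integrals
[0, 1/2) adds the kernel integral of t
piece [1/2, 3/2): integrate (2 - t) against the kernel

F(4/3) = 3*2**(2/3)*(-5 + 12*3**(1/3))/56
F(6) = 3637/2688
F(7/4) = 3*2**(1/4)*(-10 + 23*3**(3/4))/154
F(10) = 413331/112640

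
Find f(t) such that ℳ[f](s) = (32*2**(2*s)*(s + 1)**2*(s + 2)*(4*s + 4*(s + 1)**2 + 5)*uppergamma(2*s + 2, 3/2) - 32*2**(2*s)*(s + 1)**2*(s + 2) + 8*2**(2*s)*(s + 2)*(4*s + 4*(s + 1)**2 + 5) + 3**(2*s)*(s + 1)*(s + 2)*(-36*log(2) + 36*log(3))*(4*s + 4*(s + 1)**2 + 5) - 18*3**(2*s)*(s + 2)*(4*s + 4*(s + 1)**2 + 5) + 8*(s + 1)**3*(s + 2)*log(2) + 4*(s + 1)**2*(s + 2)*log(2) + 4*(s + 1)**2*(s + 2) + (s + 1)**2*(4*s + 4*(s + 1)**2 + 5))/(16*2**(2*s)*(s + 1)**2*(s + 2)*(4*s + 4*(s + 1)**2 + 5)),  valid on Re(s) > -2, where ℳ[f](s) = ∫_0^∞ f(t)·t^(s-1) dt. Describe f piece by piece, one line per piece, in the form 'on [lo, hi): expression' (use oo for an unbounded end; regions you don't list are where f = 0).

on [0, 1/4): t**2
on [1/4, 1): t**(3/2)*log(sqrt(t))
on [1, 9/4): t*log(sqrt(t))
on [9/4, oo): t*exp(-sqrt(t))

back out the power substitution: t**4 on [0, 1/2); t**3*log(t) on [1/2, 1); t**2*log(t) on [1, 3/2); …
invert the shared t-power to get t**2 on [0, 1/2); t*log(t) on [1/2, 1); log(t) on [1, 3/2); …
f breaks at 1/4, 1, 9/4 into 4 integrals to sum
the [0, 1/4) slice contributes ∫ t**2·t^(s-1) dt
on [1/4, 1) integrate f = t**(3/2)*log(sqrt(t)) against the kernel
on [1, 9/4) integrate f = t*log(sqrt(t)) against the kernel
for t in [9/4, ∞): the term is ∫ t*exp(-sqrt(t))·t^(s-1)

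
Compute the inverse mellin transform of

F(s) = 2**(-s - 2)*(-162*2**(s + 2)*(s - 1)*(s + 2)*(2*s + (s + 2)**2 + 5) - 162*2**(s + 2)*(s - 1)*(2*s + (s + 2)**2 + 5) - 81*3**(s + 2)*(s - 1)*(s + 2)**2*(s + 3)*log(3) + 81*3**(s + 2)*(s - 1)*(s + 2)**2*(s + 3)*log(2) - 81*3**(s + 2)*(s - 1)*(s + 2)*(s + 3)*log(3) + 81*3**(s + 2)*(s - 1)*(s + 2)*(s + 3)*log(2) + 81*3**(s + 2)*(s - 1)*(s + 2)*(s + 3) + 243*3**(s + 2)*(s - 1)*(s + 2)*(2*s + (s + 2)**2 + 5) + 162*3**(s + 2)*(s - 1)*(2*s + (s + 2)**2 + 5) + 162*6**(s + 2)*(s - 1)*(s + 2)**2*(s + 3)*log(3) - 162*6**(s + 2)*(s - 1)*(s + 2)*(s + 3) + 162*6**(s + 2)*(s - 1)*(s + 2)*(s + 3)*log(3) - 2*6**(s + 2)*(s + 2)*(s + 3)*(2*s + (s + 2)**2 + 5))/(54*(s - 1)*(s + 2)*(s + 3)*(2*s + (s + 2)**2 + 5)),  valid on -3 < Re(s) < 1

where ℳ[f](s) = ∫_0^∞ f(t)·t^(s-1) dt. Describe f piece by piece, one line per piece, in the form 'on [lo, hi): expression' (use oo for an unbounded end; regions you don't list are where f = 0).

the shared t-power comes off first: t on [0, 1); t + 3 on [1, 3/2); t*log(t) on [3/2, 3); …
f breaks at 1, 3/2, 3 into 4 integrals to sum
between 0 and 1 the integrand is t**3·t^(s-1)
∫ t**2*(t + 3)·t^(s-1) over [1, 3/2)
segment [3/2, 3) carries t**3*log(t); integrate it
segment [3, ∞) carries 1/t; integrate it

on [0, 1): t**3
on [1, 3/2): t**2*(t + 3)
on [3/2, 3): t**3*log(t)
on [3, oo): 1/t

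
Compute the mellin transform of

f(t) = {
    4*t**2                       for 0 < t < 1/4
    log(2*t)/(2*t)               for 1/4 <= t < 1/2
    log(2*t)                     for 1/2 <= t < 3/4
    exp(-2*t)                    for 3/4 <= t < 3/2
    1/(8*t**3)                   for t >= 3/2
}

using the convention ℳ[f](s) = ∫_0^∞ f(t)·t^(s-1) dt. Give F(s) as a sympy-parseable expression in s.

remove the common scale on t first: t**2 on [0, 1/2); log(t)/t on [1/2, 1); log(t) on [1, 3/2); …
cuts at 1/4, 1/2, 3/4, 3/2: linearity sums the 5 kernel integrals
segment 0 to 1/4 holds 4*t**2; add its integral
between 1/4 and 1/2 the integrand is log(2*t)/(2*t)·t^(s-1)
on [1/2, 3/4): add ∫ log(2*t)·t^(s-1) dt
between 3/4 and 3/2 the integrand is exp(-2*t)·t^(s-1)
piece [3/2, ∞): integrate 1/(8*t**3) against the kernel

(108*2**s*s**2*(s - 3)*(s + 2)*(s**2 - 2*s + 1)*uppergamma(s, 3/2) - 108*2**s*s**2*(s - 3)*(s + 2)*(s**2 - 2*s + 1)*uppergamma(s, 3) - 108*2**s*s**2*(s - 3)*(s + 2) + 108*2**s*(s - 3)*(s + 2)*(s**2 - 2*s + 1) - 108*3**s*s*(s - 3)*(s + 2)*(s**2 - 2*s + 1)*log(2) + 108*3**s*s*(s - 3)*(s + 2)*(s**2 - 2*s + 1)*log(3) - 108*3**s*(s - 3)*(s + 2)*(s**2 - 2*s + 1) - 4*6**s*s**2*(s + 2)*(s**2 - 2*s + 1) + 216*s**3*(s - 3)*(s + 2)*log(2) - 216*s**2*(s - 3)*(s + 2)*log(2) + 216*s**2*(s - 3)*(s + 2) + 27*s**2*(s - 3)*(s**2 - 2*s + 1))/(108*2**(2*s)*s**2*(s - 3)*(s + 2)*(s**2 - 2*s + 1))
  -2 < Re(s) < 3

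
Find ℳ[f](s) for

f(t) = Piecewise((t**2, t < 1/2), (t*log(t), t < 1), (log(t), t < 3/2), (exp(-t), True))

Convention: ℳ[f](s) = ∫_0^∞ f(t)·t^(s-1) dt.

(4*2**s*s**2*(s + 2)*(s**2 + 2*s + 1)*uppergamma(s, 3/2) - 4*2**s*s**2*(s + 2) + 4*2**s*(s + 2)*(s**2 + 2*s + 1) + 3**s*s*(s + 2)*(-4*log(2) + 4*log(3))*(s**2 + 2*s + 1) - 4*3**s*(s + 2)*(s**2 + 2*s + 1) + s**3*(s + 2)*log(4) + s**2*(s + 2)*log(4) + 2*s**2*(s + 2) + s**2*(s**2 + 2*s + 1))/(4*2**s*s**2*(s + 2)*(s**2 + 2*s + 1))
  Re(s) > -2

split f at 1/2, 1, 3/2: ℳ[f](s) collects 4 kernel integrals
the [0, 1/2) slice contributes ∫ t**2·t^(s-1) dt
[1/2, 1) adds the kernel integral of t*log(t)
on [1, 3/2): add ∫ log(t)·t^(s-1) dt
on [3/2, ∞): add ∫ exp(-t)·t^(s-1) dt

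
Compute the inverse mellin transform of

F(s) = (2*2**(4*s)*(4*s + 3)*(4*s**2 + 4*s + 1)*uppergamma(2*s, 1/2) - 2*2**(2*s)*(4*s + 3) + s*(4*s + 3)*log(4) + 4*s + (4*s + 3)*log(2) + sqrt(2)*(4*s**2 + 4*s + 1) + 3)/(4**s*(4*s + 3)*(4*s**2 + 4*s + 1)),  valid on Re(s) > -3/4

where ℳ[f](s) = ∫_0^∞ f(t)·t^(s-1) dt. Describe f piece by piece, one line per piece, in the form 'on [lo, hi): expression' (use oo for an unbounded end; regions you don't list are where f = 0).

on [0, 1/4): t**(3/4)
on [1/4, 1): sqrt(t)*log(sqrt(t))
on [1, oo): exp(-sqrt(t)/2)

remove the power substitution first: t**(3/2) on [0, 1/2); t*log(t) on [1/2, 1); exp(-t/2) on [1, ∞)
the 3 pieces separated at 1/4, 1 each add one integral
[0, 1/4) adds the kernel integral of t**(3/4)
over [1/4, 1), the kernel integral of sqrt(t)*log(sqrt(t)) enters the sum
segment 1 to ∞ holds exp(-sqrt(t)/2); add its integral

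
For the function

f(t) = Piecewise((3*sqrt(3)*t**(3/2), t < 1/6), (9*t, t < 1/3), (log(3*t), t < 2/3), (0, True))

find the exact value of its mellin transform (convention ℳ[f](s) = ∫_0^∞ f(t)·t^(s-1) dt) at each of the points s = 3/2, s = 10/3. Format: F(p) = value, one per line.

F(3/2) = sqrt(6)*(-748 + 960*log(2) + 607*sqrt(2))/6480
F(10/3) = 6**(2/3)*(-36192*2**(2/3) - 2175 + 325*sqrt(2) + 39324*2**(1/3) + 120640*2**(2/3)*log(2))/8143200

undo the common scale on t: t**(3/2) on [0, 1/2); 3*t on [1/2, 1); log(t) on [1, 2)
along the cuts 1/6, 1/3, ℳ[f](s) splits into 3 integrals
for t in [0, 1/6): the term is ∫ 3*sqrt(3)*t**(3/2)·t^(s-1)
the [1/6, 1/3) slice contributes ∫ 9*t·t^(s-1) dt
on [1/3, 2/3) integrate f = log(3*t) against the kernel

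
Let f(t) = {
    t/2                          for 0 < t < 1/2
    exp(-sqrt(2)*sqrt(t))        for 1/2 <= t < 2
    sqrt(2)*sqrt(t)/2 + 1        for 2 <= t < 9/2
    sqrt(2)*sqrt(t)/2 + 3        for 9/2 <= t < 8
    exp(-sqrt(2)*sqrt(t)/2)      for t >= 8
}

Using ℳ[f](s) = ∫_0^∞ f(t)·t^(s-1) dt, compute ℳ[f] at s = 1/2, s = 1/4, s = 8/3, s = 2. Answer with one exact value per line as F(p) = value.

F(1/2) = sqrt(2)*(1 + E + 85*exp(2)/12)*exp(-2)
F(1/4) = 2**(3/4)*(-4*sqrt(3) - 8*sqrt(2)/3 - sqrt(pi)*erfc(sqrt(2)) + sqrt(2)*sqrt(pi)*erfc(sqrt(2)) + sqrt(pi)*erfc(1) + 443/30)
F(8/3) = 2**(1/3)*(-152361*3**(1/3) - 1672*uppergamma(16/3, 2) - 18480*2**(1/3) + 57 + 1672*uppergamma(16/3, 1) + 1503744*2**(2/3) + 53504*2**(1/3)*uppergamma(16/3, 2))/6688
F(2) = 8*exp(-1) + 285*exp(-2) + 29609/240

undo the common scale on t: t on [0, 1/4); exp(-2*sqrt(t)) on [1/4, 1); sqrt(t) + 1 on [1, 9/4); …
strip the power substitution: t**2 on [0, 1/2); exp(-2*t) on [1/2, 1); t + 1 on [1, 3/2); …
treat the 5 regions marked off by 1/2, 2, 9/2, 8 separately and sum
segment [0, 1/2) carries t/2; integrate it
between 1/2 and 2 the integrand is exp(-sqrt(2)*sqrt(t))·t^(s-1)
∫ over [2, 9/2) of (sqrt(2)*sqrt(t)/2 + 1)·t^(s-1) joins the sum
for t in [9/2, 8): the term is ∫ (sqrt(2)*sqrt(t)/2 + 3)·t^(s-1)
segment 8 to ∞ holds exp(-sqrt(2)*sqrt(t)/2); add its integral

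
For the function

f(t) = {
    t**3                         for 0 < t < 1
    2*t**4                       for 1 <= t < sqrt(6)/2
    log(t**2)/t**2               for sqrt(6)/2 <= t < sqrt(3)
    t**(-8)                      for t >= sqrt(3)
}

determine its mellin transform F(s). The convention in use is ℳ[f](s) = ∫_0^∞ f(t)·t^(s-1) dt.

reversing the power substitution: t**(3/2) on [0, 1); 2*t**2 on [1, 3/2); log(t)/t on [3/2, 3); …
cuts at 1, sqrt(6)/2, sqrt(3): linearity sums the 4 kernel integrals
on [0, 1): add ∫ t**3·t^(s-1) dt
the [1, sqrt(6)/2) slice contributes ∫ 2*t**4·t^(s-1) dt
the [sqrt(6)/2, sqrt(3)) slice contributes ∫ log(t**2)/t**2·t^(s-1) dt
on [sqrt(3), ∞): add ∫ t**(-8)·t^(s-1) dt

(324*2**(s/2)*(s/2 - 4)*(s/2 + 2)*(s**2/4 - s + 1) - 324*2**(s/2)*(s/2 - 4)*(s + 3)*(s**2/4 - s + 1) - 54*3**(s/2)*s*(s/2 - 4)*(s/2 + 2)*(s + 3)*log(3) + 54*3**(s/2)*s*(s/2 - 4)*(s/2 + 2)*(s + 3)*log(2) - 108*3**(s/2)*(s/2 - 4)*(s/2 + 2)*(s + 3)*log(2) + 108*3**(s/2)*(s/2 - 4)*(s/2 + 2)*(s + 3) + 108*3**(s/2)*(s/2 - 4)*(s/2 + 2)*(s + 3)*log(3) + 729*3**(s/2)*(s/2 - 4)*(s + 3)*(s**2/4 - s + 1) + 27*6**(s/2)*s*(s/2 - 4)*(s/2 + 2)*(s + 3)*log(3) - 54*6**(s/2)*(s/2 - 4)*(s/2 + 2)*(s + 3)*log(3) - 54*6**(s/2)*(s/2 - 4)*(s/2 + 2)*(s + 3) - 2*6**(s/2)*(s/2 + 2)*(s + 3)*(s**2/4 - s + 1))/(324*2**(s/2)*(s/2 - 4)*(s/2 + 2)*(s + 3)*(s**2/4 - s + 1))
  -3 < Re(s) < 8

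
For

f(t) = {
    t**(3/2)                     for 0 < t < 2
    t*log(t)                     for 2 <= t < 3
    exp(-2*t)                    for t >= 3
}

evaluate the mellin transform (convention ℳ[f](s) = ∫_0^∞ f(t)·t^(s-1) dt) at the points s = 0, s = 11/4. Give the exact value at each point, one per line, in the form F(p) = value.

undo the shared t-power: t on [0, 2); sqrt(t)*log(t) on [2, 3); exp(-2*t)/sqrt(t) on [3, ∞)
peel off the shared t-power: t**2 on [0, 2); t**(3/2)*log(t) on [2, 3); sqrt(t)*exp(-2*t) on [3, ∞)
strip the shared t-power: t**(3/2) on [0, 2); t*log(t) on [2, 3); exp(-2*t) on [3, ∞)
split f at 2, 3: ℳ[f](s) collects 3 kernel integrals
over [0, 2), the kernel integral of t**(3/2) enters the sum
on [2, 3): add ∫ t*log(t)·t^(s-1) dt
for t in [3, ∞): the term is ∫ exp(-2*t)·t^(s-1)

F(0) = -1 - Ei(-6) + 4*sqrt(2)/3 + log(27/4)
F(11/4) = -48*3**(3/4)/25 - 32*2**(3/4)*log(2)/15 + 2**(1/4)*uppergamma(11/4, 6)/8 + 128*2**(3/4)/225 + 64*2**(1/4)/17 + 36*3**(3/4)*log(3)/5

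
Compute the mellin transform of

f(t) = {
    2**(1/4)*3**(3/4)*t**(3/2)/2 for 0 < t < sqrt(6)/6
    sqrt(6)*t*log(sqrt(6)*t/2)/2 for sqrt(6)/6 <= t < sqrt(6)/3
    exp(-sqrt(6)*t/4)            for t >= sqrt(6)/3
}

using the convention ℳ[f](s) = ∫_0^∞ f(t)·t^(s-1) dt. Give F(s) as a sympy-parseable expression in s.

(sqrt(6)/6)**s*(2*2**(2*s)*(2*s + 3)*(s**2 + 2*s + 1)*uppergamma(s, 1/2) - 2*2**s*(2*s + 3) + s*(2*s + 3)*log(2) + 2*s + (2*s + 3)*log(2) + sqrt(2)*(s**2 + 2*s + 1) + 3)/(2*(2*s + 3)*(s**2 + 2*s + 1))
  Re(s) > -3/2

remove the power substitution first: 2**(1/4)*3**(3/4)*t**(3/4)/2 on [0, 1/6); sqrt(6)*sqrt(t)*log(sqrt(6)*sqrt(t)/2)/2 on [1/6, 2/3); exp(-sqrt(6)*sqrt(t)/4) on [2/3, ∞)
strip the common scale on t: t**(3/4) on [0, 1/4); sqrt(t)*log(sqrt(t)) on [1/4, 1); exp(-sqrt(t)/2) on [1, ∞)
peel off the power substitution: t**(3/2) on [0, 1/2); t*log(t) on [1/2, 1); exp(-t/2) on [1, ∞)
linearity at sqrt(6)/6, sqrt(6)/3 turns ℳ[f](s) into 3 summed integrals
∫ over [0, sqrt(6)/6) of 2**(1/4)*3**(3/4)*t**(3/2)/2·t^(s-1) joins the sum
segment [sqrt(6)/6, sqrt(6)/3) carries sqrt(6)*t*log(sqrt(6)*t/2)/2; integrate it
∫ over [sqrt(6)/3, ∞) of exp(-sqrt(6)*t/4)·t^(s-1) joins the sum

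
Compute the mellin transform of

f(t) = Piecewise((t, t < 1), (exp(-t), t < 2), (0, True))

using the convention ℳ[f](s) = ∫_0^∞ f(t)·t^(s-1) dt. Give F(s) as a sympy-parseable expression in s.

((s + 1)*uppergamma(s, 1) - (s + 1)*uppergamma(s, 2) + 1)/(s + 1)
  Re(s) > -1

the 2 pieces separated at 1 each add one integral
∫ t·t^(s-1) over [0, 1)
∫ over [1, 2) of exp(-t)·t^(s-1) joins the sum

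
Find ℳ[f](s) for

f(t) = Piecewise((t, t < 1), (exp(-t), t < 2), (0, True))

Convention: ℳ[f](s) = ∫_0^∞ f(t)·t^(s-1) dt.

linearity at 1 turns ℳ[f](s) into 2 summed integrals
segment 0 to 1 holds t; add its integral
∫ exp(-t)·t^(s-1) over [1, 2)

((s + 1)*uppergamma(s, 1) - (s + 1)*uppergamma(s, 2) + 1)/(s + 1)
  Re(s) > -1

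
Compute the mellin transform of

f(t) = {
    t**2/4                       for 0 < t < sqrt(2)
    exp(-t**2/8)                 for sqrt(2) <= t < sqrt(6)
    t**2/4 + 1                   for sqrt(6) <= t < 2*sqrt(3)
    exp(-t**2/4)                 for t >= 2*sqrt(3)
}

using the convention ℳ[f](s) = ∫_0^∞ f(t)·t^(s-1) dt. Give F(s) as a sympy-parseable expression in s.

the common scale on t comes off first: t**2 on [0, sqrt(2)/2); exp(-t**2/2) on [sqrt(2)/2, sqrt(6)/2); t**2 + 1 on [sqrt(6)/2, sqrt(3)); …
strip the power substitution: t on [0, 1/2); exp(-t/2) on [1/2, 3/2); t + 1 on [3/2, 3); …
integrate the 4 segments split at sqrt(2), sqrt(6), 2*sqrt(3), then add the results
between 0 and sqrt(2) the integrand is t**2/4·t^(s-1)
segment [sqrt(2), sqrt(6)) carries exp(-t**2/8); integrate it
over [sqrt(6), 2*sqrt(3)), the kernel integral of (t**2/4 + 1) enters the sum
between 2*sqrt(3) and ∞ the integrand is exp(-t**2/4)·t^(s-1)

2**(s/2 - 1)*(2**(s/2)*s*(s + 2)*uppergamma(s/2, 3) + 2**s*s*(s + 2)*uppergamma(s/2, 1/4) - 2**s*s*(s + 2)*uppergamma(s/2, 3/4) - 5*3**(s/2)*s - 4*3**(s/2) + 8*6**(s/2)*s + 4*6**(s/2) + s)/(s*(s + 2))
  Re(s) > -2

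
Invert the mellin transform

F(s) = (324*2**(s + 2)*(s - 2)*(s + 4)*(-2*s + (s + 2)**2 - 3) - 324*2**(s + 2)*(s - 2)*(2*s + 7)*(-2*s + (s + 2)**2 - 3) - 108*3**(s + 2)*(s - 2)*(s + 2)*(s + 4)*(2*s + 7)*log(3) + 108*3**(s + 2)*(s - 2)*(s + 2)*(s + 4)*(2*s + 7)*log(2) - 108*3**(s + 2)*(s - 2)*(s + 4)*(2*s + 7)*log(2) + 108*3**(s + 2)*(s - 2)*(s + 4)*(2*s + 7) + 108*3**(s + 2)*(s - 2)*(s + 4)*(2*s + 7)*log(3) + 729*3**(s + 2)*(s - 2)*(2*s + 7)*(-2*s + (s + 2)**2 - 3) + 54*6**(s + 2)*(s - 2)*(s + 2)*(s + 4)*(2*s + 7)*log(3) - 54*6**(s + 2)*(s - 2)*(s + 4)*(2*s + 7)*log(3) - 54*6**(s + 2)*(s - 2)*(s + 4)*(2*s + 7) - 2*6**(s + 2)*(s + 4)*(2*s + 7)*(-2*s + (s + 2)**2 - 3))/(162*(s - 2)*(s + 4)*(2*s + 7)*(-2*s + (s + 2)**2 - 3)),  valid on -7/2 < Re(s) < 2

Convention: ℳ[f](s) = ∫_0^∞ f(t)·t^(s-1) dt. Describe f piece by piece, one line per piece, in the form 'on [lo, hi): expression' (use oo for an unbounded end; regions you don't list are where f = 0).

on [0, 2): sqrt(2)*t**(7/2)/4
on [2, 3): t**4/2
on [3, 6): 2*t*log(t/2)
on [6, oo): 16/t**2

reversing the shared t-power: sqrt(2)*t**(3/2)/4 on [0, 2); t**2/2 on [2, 3); 2*log(t/2)/t on [3, 6); …
back out the common scale on t: t**(3/2) on [0, 1); 2*t**2 on [1, 3/2); log(t)/t on [3/2, 3); …
f breaks at 2, 3, 6 into 4 integrals to sum
over [0, 2), the kernel integral of sqrt(2)*t**(7/2)/4 enters the sum
[2, 3) adds the kernel integral of t**4/2
segment [3, 6) carries 2*t*log(t/2); integrate it
the [6, ∞) slice contributes ∫ 16/t**2·t^(s-1) dt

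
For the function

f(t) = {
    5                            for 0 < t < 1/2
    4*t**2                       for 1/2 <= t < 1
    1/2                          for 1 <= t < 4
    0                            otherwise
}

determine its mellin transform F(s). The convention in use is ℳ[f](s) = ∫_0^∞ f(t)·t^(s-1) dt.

decompose at 1/2, 1; ℳ[f](s) sums the 3 pieces' integrals
segment [0, 1/2) carries 5; integrate it
on [1/2, 1) integrate f = 4*t**2 against the kernel
between 1 and 4 the integrand is 1/2·t^(s-1)

(8*2**s*s - 2**s*(s + 2) + 8**s*(s + 2) + 8*s + 20)/(2*2**s*s*(s + 2))
  Re(s) > 0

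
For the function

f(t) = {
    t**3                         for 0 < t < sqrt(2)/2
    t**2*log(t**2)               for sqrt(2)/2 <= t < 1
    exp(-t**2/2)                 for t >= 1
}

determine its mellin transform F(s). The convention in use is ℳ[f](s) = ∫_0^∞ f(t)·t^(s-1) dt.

the power substitution comes off first: t**(3/2) on [0, 1/2); t*log(t) on [1/2, 1); exp(-t/2) on [1, ∞)
f breaks at sqrt(2)/2, 1 into 3 integrals to sum
∫ over [0, sqrt(2)/2) of t**3·t^(s-1) joins the sum
for t in [sqrt(2)/2, 1): the term is ∫ t**2*log(t**2)·t^(s-1)
over [1, ∞), the kernel integral of exp(-t**2/2) enters the sum

(-2*2**(s/2)*(s + 3) + 2*2**s*(s + 3)*(s**2/4 + s + 1)*uppergamma(s/2, 1/2) + s*(s + 3)*log(2)/2 + s + (s + 3)*log(2) + sqrt(2)*(s**2/4 + s + 1) + 3)/(4*2**(s/2)*(s + 3)*(s**2/4 + s + 1))
  Re(s) > -3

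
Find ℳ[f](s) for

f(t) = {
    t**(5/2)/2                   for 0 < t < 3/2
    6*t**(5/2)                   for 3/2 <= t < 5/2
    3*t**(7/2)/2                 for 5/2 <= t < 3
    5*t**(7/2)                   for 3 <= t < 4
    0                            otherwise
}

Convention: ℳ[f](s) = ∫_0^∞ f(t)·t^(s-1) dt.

f breaks at 3/2, 5/2, 3 into 4 integrals to sum
piece [0, 3/2): integrate t**(5/2)/2 against the kernel
on [3/2, 5/2) integrate f = 6*t**(5/2) against the kernel
∫ over [5/2, 3) of 3*t**(7/2)/2·t^(s-1) joins the sum
between 3 and 4 the integrand is 5*t**(7/2)·t^(s-1)

(-7*3**(s + 7/2)*(2*s + 5) - 11*(3/2)**(s + 5/2)*(2*s + 7) + 10*4**(s + 7/2)*(2*s + 5) + 12*(5/2)**(s + 5/2)*(2*s + 7) - 3*(5/2)**(s + 7/2)*(2*s + 5))/((2*s + 5)*(2*s + 7))
  Re(s) > -5/2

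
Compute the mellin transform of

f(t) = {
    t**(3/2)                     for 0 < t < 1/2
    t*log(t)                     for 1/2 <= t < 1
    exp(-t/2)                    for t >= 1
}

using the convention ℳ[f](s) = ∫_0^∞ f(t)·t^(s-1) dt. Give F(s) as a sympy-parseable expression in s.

cuts at 1/2, 1: linearity sums the 3 kernel integrals
piece [0, 1/2): integrate t**(3/2) against the kernel
on [1/2, 1) integrate f = t*log(t) against the kernel
[1, ∞) adds the kernel integral of exp(-t/2)

(2*2**(2*s)*(2*s + 3)*(s**2 + 2*s + 1)*uppergamma(s, 1/2) - 2*2**s*(2*s + 3) + s*(2*s + 3)*log(2) + 2*s + (2*s + 3)*log(2) + sqrt(2)*(s**2 + 2*s + 1) + 3)/(2*2**s*(2*s + 3)*(s**2 + 2*s + 1))
  Re(s) > -3/2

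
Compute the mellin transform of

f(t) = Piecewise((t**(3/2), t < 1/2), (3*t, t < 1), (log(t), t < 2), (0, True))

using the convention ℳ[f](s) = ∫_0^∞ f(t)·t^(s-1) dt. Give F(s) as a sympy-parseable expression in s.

(-2*2**(2*s)*(s + 1)*(2*s + 3) + 6*2**s*s**2*(2*s + 3) + 2*2**s*(s + 1)*(2*s + 3) + 4**s*s*(s + 1)*(2*s + 3)*log(4) + sqrt(2)*s**2*(s + 1) - 3*s**2*(2*s + 3))/(2*2**s*s**2*(s + 1)*(2*s + 3))
  Re(s) > -3/2

treat the 3 regions marked off by 1/2, 1 separately and sum
∫ t**(3/2)·t^(s-1) over [0, 1/2)
∫ 3*t·t^(s-1) over [1/2, 1)
for t in [1, 2): the term is ∫ log(t)·t^(s-1)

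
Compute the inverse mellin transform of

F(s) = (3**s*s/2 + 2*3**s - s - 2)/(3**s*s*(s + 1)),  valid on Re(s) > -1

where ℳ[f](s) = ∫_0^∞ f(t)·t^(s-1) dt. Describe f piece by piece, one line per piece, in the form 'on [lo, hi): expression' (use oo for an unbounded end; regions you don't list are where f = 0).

strip the common scale on t: t on [0, 1/2); 2 - t on [1/2, 3/2)
breakpoints 1/3: one integral from each of the 2 segments
segment [0, 1/3) carries 3*t/2; integrate it
between 1/3 and 1 the integrand is (2 - 3*t/2)·t^(s-1)

on [0, 1/3): 3*t/2
on [1/3, 1): 2 - 3*t/2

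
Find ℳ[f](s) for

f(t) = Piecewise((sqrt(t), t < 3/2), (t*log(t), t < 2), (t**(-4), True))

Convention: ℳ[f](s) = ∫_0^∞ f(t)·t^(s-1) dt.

along the cuts 3/2, 2, ℳ[f](s) splits into 3 integrals
over [0, 3/2), the kernel integral of sqrt(t) enters the sum
segment 3/2 to 2 holds t*log(t); add its integral
for t in [2, ∞): the term is ∫ t**(-4)·t^(s-1)

(-32*2**(2*s)*(s - 4)*(2*s + 1) + 3**s*s*(s - 4)*(2*s + 1)*(-24*log(3) + 24*log(2)) + 3**s*(s - 4)*(2*s + 1)*(-24*log(3) + 24*log(2)) + 24*3**s*(s - 4)*(2*s + 1) + 16*3**s*sqrt(6)*(s - 4)*(s**2 + 2*s + 1) + 32*4**s*s*(s - 4)*(2*s + 1)*log(2) + 32*4**s*(s - 4)*(2*s + 1)*log(2) - 4**s*(2*s + 1)*(s**2 + 2*s + 1))/(16*2**s*(s - 4)*(2*s + 1)*(s**2 + 2*s + 1))
  -1/2 < Re(s) < 4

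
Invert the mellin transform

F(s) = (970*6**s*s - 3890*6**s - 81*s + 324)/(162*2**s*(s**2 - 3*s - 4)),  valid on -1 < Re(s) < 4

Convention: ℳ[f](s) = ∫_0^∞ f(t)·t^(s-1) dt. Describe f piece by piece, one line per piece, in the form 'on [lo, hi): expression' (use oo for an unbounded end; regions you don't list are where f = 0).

breakpoints 1/2, 3: one integral from each of the 3 segments
∫ t·t^(s-1) over [0, 1/2)
on [1/2, 3): add ∫ 2*t·t^(s-1) dt
for t in [3, ∞): the term is ∫ t**(-4)·t^(s-1)

on [0, 1/2): t
on [1/2, 3): 2*t
on [3, oo): t**(-4)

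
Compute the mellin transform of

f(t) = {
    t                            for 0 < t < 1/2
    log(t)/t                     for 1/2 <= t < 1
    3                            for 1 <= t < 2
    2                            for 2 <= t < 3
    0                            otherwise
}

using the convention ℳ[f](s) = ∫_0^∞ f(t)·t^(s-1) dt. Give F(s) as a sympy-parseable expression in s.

(2*2**(2*s)*(s + 1)*(s**2 - 2*s + 1) - 2*2**s*s*(s + 1) - 6*2**s*(s + 1)*(s**2 - 2*s + 1) + 4*6**s*(s + 1)*(s**2 - 2*s + 1) + 4*s**2*(s + 1)*log(2) - 4*s*(s + 1)*log(2) + 4*s*(s + 1) + s*(s**2 - 2*s + 1))/(2*2**s*s*(s + 1)*(s**2 - 2*s + 1))
  Re(s) > -1

cuts at 1/2, 1, 2: linearity sums the 4 kernel integrals
∫ t·t^(s-1) over [0, 1/2)
piece [1/2, 1): integrate log(t)/t against the kernel
the [1, 2) slice contributes ∫ 3·t^(s-1) dt
for t in [2, 3): the term is ∫ 2·t^(s-1)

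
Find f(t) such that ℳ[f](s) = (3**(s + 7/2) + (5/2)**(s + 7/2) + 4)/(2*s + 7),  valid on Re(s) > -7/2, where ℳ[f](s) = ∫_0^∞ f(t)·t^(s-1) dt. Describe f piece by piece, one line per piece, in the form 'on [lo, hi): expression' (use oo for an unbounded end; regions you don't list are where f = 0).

summing 3 kernel integrals split by 1, 5/2 yields ℳ[f](s)
on [0, 1) integrate f = 3*t**(7/2) against the kernel
piece [1, 5/2): integrate t**(7/2) against the kernel
on [5/2, 3): add ∫ t**(7/2)/2·t^(s-1) dt

on [0, 1): 3*t**(7/2)
on [1, 5/2): t**(7/2)
on [5/2, 3): t**(7/2)/2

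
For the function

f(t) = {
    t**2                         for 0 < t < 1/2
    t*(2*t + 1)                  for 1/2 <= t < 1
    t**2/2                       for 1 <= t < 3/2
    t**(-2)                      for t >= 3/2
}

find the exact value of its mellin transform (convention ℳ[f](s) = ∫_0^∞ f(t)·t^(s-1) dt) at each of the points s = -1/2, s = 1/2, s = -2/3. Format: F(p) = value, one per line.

F(-1/2) = -7*sqrt(2)/6 + 167*sqrt(6)/540 + 3
F(1/2) = -13*sqrt(2)/60 + 403*sqrt(6)/1080 + 19/15
F(-2/3) = 2**(2/3)*(-486 + 97*3**(1/3) + 594*2**(1/3))/288

reversing the shared t-power: t on [0, 1/2); 2*t + 1 on [1/2, 1); t/2 on [1, 3/2); …
slice at 1/2, 1, 3/2, transform all 4 pieces, and sum them
on [0, 1/2) integrate f = t**2 against the kernel
between 1/2 and 1 the integrand is t*(2*t + 1)·t^(s-1)
on [1, 3/2): add ∫ t**2/2·t^(s-1) dt
∫ t**(-2)·t^(s-1) over [3/2, ∞)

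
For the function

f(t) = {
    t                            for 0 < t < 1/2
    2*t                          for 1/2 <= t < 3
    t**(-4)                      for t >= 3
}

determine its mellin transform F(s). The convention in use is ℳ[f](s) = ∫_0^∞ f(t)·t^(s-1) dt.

the 3 pieces separated at 1/2, 3 each add one integral
the [0, 1/2) slice contributes ∫ t·t^(s-1) dt
over [1/2, 3), the kernel integral of 2*t enters the sum
∫ over [3, ∞) of t**(-4)·t^(s-1) joins the sum

(970*6**s*s - 3890*6**s - 81*s + 324)/(162*2**s*(s**2 - 3*s - 4))
  -1 < Re(s) < 4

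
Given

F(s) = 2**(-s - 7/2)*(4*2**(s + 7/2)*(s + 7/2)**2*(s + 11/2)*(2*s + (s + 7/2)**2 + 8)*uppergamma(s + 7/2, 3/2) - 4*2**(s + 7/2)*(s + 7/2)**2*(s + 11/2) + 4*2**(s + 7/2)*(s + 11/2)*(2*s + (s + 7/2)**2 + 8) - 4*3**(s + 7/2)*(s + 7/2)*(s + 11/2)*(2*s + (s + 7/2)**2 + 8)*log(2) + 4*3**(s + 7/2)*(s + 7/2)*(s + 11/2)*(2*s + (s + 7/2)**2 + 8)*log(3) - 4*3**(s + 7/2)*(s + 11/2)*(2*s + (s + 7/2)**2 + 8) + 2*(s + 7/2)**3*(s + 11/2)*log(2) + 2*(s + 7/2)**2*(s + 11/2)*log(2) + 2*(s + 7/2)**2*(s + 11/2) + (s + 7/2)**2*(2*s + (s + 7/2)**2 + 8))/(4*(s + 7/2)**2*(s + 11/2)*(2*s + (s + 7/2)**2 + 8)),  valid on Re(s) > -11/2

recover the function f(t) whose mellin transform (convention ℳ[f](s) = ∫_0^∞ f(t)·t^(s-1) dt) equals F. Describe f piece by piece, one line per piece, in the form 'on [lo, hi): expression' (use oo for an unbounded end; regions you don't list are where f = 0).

on [0, 1/2): t**(11/2)
on [1/2, 1): t**(9/2)*log(t)
on [1, 3/2): t**(7/2)*log(t)
on [3/2, oo): t**(7/2)*exp(-t)

peel off the shared t-power: t**5 on [0, 1/2); t**4*log(t) on [1/2, 1); t**3*log(t) on [1, 3/2); …
undo the shared t-power: t**4 on [0, 1/2); t**3*log(t) on [1/2, 1); t**2*log(t) on [1, 3/2); …
invert the shared t-power to get t**2 on [0, 1/2); t*log(t) on [1/2, 1); log(t) on [1, 3/2); …
slice at 1/2, 1, 3/2, transform all 4 pieces, and sum them
the [0, 1/2) slice contributes ∫ t**(11/2)·t^(s-1) dt
segment [1/2, 1) carries t**(9/2)*log(t); integrate it
for t in [1, 3/2): the term is ∫ t**(7/2)*log(t)·t^(s-1)
piece [3/2, ∞): integrate t**(7/2)*exp(-t) against the kernel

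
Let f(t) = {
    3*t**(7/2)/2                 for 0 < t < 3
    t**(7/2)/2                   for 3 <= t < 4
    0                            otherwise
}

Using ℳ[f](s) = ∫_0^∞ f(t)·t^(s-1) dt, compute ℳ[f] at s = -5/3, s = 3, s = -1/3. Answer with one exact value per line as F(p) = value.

cuts at 3: linearity sums the 2 kernel integrals
piece [0, 3): integrate 3*t**(7/2)/2 against the kernel
on [3, 4) integrate f = t**(7/2)/2 against the kernel

F(-5/3) = 24*2**(2/3)/11 + 18*3**(5/6)/11
F(3) = 1458*sqrt(3)/13 + 8192/13
F(-1/3) = 162*3**(1/6)/19 + 192*2**(1/3)/19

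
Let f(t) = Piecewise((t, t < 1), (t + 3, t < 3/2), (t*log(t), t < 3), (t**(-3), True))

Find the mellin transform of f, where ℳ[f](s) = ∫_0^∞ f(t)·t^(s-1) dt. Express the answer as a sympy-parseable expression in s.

(-162*2**s*s*(s - 3)*(s**2 + 2*s + 1) - 162*2**s*(s - 3)*(s**2 + 2*s + 1) - 81*3**s*s**2*(s - 3)*(s + 1)*log(3) + 81*3**s*s**2*(s - 3)*(s + 1)*log(2) - 81*3**s*s*(s - 3)*(s + 1)*log(3) + 81*3**s*s*(s - 3)*(s + 1)*log(2) + 81*3**s*s*(s - 3)*(s + 1) + 243*3**s*s*(s - 3)*(s**2 + 2*s + 1) + 162*3**s*(s - 3)*(s**2 + 2*s + 1) + 162*6**s*s**2*(s - 3)*(s + 1)*log(3) - 162*6**s*s*(s - 3)*(s + 1) + 162*6**s*s*(s - 3)*(s + 1)*log(3) - 2*6**s*s*(s + 1)*(s**2 + 2*s + 1))/(54*2**s*s*(s - 3)*(s + 1)*(s**2 + 2*s + 1))
  -1 < Re(s) < 3

the 4 pieces separated at 1, 3/2, 3 each add one integral
∫ over [0, 1) of t·t^(s-1) joins the sum
[1, 3/2) adds the kernel integral of (t + 3)
between 3/2 and 3 the integrand is t*log(t)·t^(s-1)
the [3, ∞) slice contributes ∫ t**(-3)·t^(s-1) dt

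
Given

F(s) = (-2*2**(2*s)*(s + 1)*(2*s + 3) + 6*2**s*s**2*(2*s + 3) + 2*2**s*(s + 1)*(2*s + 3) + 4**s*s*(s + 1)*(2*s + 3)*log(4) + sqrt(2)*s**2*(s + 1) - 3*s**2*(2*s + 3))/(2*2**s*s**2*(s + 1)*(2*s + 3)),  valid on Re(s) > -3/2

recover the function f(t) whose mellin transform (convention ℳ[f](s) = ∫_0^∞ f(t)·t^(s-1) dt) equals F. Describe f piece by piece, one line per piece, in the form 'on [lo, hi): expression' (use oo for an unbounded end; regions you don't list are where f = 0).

cuts at 1/2, 1: linearity sums the 3 kernel integrals
for t in [0, 1/2): the term is ∫ t**(3/2)·t^(s-1)
on [1/2, 1) integrate f = 3*t against the kernel
between 1 and 2 the integrand is log(t)·t^(s-1)

on [0, 1/2): t**(3/2)
on [1/2, 1): 3*t
on [1, 2): log(t)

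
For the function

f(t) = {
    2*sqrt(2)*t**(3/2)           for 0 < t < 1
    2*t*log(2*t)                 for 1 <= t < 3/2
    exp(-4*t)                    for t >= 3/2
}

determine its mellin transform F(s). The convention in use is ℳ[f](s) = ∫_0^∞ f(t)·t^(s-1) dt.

back out the common scale on t: t**(3/2) on [0, 2); t*log(t) on [2, 3); exp(-2*t) on [3, ∞)
f breaks at 1, 3/2 into 3 integrals to sum
the [0, 1) slice contributes ∫ 2*sqrt(2)*t**(3/2)·t^(s-1) dt
∫ over [1, 3/2) of 2*t*log(2*t)·t^(s-1) joins the sum
the [3/2, ∞) slice contributes ∫ exp(-4*t)·t^(s-1) dt

(-12**s*s*(2*s + 3)*log(4) - 12**s*(2*s + 3)*log(4) + 12**s*(4*s + 6) + 12**s*sqrt(2)*(4*s**2 + 8*s + 4) + 3*18**s*s*(2*s + 3)*log(3) + 18**s*(-6*s - 9) + 3*18**s*(2*s + 3)*log(3) + 3**s*(2*s + 3)*(s**2 + 2*s + 1)*uppergamma(s, 6))/(12**s*(2*s + 3)*(s**2 + 2*s + 1))
  Re(s) > -3/2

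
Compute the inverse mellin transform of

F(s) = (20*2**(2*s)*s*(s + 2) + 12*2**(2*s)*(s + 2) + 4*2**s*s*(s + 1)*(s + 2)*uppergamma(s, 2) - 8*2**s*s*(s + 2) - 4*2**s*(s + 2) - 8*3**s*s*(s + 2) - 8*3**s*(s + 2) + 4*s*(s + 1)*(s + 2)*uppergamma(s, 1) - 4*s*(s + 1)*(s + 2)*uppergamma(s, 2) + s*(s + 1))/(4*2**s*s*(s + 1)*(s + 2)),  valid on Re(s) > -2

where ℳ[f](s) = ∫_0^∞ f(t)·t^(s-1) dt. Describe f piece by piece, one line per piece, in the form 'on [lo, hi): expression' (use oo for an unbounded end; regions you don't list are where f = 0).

on [0, 1/2): t**2
on [1/2, 1): exp(-2*t)
on [1, 3/2): t + 1
on [3/2, 2): t + 3
on [2, oo): exp(-t)

slice at 1/2, 1, 3/2, 2, transform all 5 pieces, and sum them
the [0, 1/2) slice contributes ∫ t**2·t^(s-1) dt
on [1/2, 1): add ∫ exp(-2*t)·t^(s-1) dt
segment 1 to 3/2 holds (t + 1); add its integral
[3/2, 2) adds the kernel integral of (t + 3)
piece [2, ∞): integrate exp(-t) against the kernel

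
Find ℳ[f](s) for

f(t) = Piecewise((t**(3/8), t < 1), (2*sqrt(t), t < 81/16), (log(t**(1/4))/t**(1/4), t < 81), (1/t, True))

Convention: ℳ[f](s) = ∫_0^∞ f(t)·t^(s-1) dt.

remove the power substitution first: t**(3/4) on [0, 1); 2*t on [1, 9/4); log(sqrt(t))/sqrt(t) on [9/4, 9); …
strip the power substitution: t**(3/2) on [0, 1); 2*t**2 on [1, 3/2); log(t)/t on [3/2, 3); …
decompose at 1, 81/16, 81; ℳ[f](s) sums the 4 pieces' integrals
piece [0, 1): integrate t**(3/8) against the kernel
segment 1 to 81/16 holds 2*sqrt(t); add its integral
on [81/16, 81) integrate f = log(t**(1/4))/t**(1/4) against the kernel
piece [81, ∞): integrate 1/t against the kernel

2*(324*2**(4*s)*(4*s - 4)*(4*s + 2)*(16*s**2 - 8*s + 1) - 324*2**(4*s)*(4*s - 4)*(8*s + 3)*(16*s**2 - 8*s + 1) - 432*3**(4*s)*s*(4*s - 4)*(4*s + 2)*(8*s + 3)*log(3) + 432*3**(4*s)*s*(4*s - 4)*(4*s + 2)*(8*s + 3)*log(2) - 108*3**(4*s)*(4*s - 4)*(4*s + 2)*(8*s + 3)*log(2) + 108*3**(4*s)*(4*s - 4)*(4*s + 2)*(8*s + 3) + 108*3**(4*s)*(4*s - 4)*(4*s + 2)*(8*s + 3)*log(3) + 729*3**(4*s)*(4*s - 4)*(8*s + 3)*(16*s**2 - 8*s + 1) + 216*6**(4*s)*s*(4*s - 4)*(4*s + 2)*(8*s + 3)*log(3) - 54*6**(4*s)*(4*s - 4)*(4*s + 2)*(8*s + 3)*log(3) - 54*6**(4*s)*(4*s - 4)*(4*s + 2)*(8*s + 3) - 2*6**(4*s)*(4*s + 2)*(8*s + 3)*(16*s**2 - 8*s + 1))/(81*2**(4*s)*(4*s - 4)*(4*s + 2)*(8*s + 3)*(16*s**2 - 8*s + 1))
  -3/8 < Re(s) < 1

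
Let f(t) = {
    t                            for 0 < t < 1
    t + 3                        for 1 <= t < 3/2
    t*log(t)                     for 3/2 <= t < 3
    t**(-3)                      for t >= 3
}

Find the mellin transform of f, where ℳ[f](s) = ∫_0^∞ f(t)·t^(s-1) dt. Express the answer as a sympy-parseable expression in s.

decompose at 1, 3/2, 3; ℳ[f](s) sums the 4 pieces' integrals
between 0 and 1 the integrand is t·t^(s-1)
for t in [1, 3/2): the term is ∫ (t + 3)·t^(s-1)
over [3/2, 3), the kernel integral of t*log(t) enters the sum
piece [3, ∞): integrate t**(-3) against the kernel

(-162*2**s*s*(s - 3)*(s**2 + 2*s + 1) - 162*2**s*(s - 3)*(s**2 + 2*s + 1) - 81*3**s*s**2*(s - 3)*(s + 1)*log(3) + 81*3**s*s**2*(s - 3)*(s + 1)*log(2) - 81*3**s*s*(s - 3)*(s + 1)*log(3) + 81*3**s*s*(s - 3)*(s + 1)*log(2) + 81*3**s*s*(s - 3)*(s + 1) + 243*3**s*s*(s - 3)*(s**2 + 2*s + 1) + 162*3**s*(s - 3)*(s**2 + 2*s + 1) + 162*6**s*s**2*(s - 3)*(s + 1)*log(3) - 162*6**s*s*(s - 3)*(s + 1) + 162*6**s*s*(s - 3)*(s + 1)*log(3) - 2*6**s*s*(s + 1)*(s**2 + 2*s + 1))/(54*2**s*s*(s - 3)*(s + 1)*(s**2 + 2*s + 1))
  -1 < Re(s) < 3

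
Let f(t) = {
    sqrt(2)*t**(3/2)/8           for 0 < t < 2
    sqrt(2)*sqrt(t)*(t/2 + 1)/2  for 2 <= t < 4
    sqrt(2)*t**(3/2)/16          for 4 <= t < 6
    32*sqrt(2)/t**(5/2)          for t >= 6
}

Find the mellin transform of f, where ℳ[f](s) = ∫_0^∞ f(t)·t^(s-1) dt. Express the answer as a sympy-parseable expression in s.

2**s*(270*2**(s + 1/2)*(s - 5/2)*(s + 1/2) + 108*2**(s + 1/2)*(s - 5/2) + 81*3**(s + 1/2)*(s - 5/2)*(s + 1/2) - 32*3**(s + 1/2)*(s + 1/2)*(s + 3/2) - 108*s - 162*(s - 5/2)*(s + 1/2) + 270)/(108*(s - 5/2)*(s + 1/2)*(s + 3/2))
  -3/2 < Re(s) < 5/2

strip the common scale on t: t**(3/2)/2 on [0, 1); sqrt(t)*(t + 1) on [1, 2); t**(3/2)/4 on [2, 3); …
invert the shared t-power to get t/2 on [0, 1); t + 1 on [1, 2); t/4 on [2, 3); …
remove the common scale on t first: t on [0, 1/2); 2*t + 1 on [1/2, 1); t/2 on [1, 3/2); …
summing 4 kernel integrals split by 2, 4, 6 yields ℳ[f](s)
on [0, 2) integrate f = sqrt(2)*t**(3/2)/8 against the kernel
∫ over [2, 4) of sqrt(2)*sqrt(t)*(t/2 + 1)/2·t^(s-1) joins the sum
∫ sqrt(2)*t**(3/2)/16·t^(s-1) over [4, 6)
over [6, ∞), the kernel integral of 32*sqrt(2)/t**(5/2) enters the sum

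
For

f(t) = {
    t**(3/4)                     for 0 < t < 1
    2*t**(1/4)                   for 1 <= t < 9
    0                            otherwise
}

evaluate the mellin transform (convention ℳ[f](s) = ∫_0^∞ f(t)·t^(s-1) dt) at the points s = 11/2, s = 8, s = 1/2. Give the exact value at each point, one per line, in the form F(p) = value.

F(11/2) = -108/575 + 1417176*sqrt(3)/23
F(8) = -148/1155 + 114791256*sqrt(3)/11
F(1/2) = -28/15 + 8*sqrt(3)

reversing the power substitution: t**(3/2) on [0, 1); 2*sqrt(t) on [1, 3)
breakpoints 1: one integral from each of the 2 segments
∫ over [0, 1) of t**(3/4)·t^(s-1) joins the sum
∫ 2*t**(1/4)·t^(s-1) over [1, 9)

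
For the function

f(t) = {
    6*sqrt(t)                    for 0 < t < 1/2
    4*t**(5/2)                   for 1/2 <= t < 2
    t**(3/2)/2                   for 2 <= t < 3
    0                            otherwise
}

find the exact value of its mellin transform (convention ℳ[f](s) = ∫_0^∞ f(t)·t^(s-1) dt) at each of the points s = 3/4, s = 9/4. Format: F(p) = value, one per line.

F(3/4) = 73*2**(3/4)/65 + 2*3**(1/4) + 1048*2**(1/4)/117
F(9/4) = 103*2**(1/4)/418 + 18*3**(3/4)/5 + 3536*2**(3/4)/285

treat the 3 regions marked off by 1/2, 2 separately and sum
between 0 and 1/2 the integrand is 6*sqrt(t)·t^(s-1)
between 1/2 and 2 the integrand is 4*t**(5/2)·t^(s-1)
piece [2, 3): integrate t**(3/2)/2 against the kernel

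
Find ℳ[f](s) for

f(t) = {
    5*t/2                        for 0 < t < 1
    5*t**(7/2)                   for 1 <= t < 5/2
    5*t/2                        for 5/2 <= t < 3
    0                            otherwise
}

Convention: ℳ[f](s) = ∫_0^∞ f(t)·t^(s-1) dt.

5*(3**(s + 1)*(2*s + 7) - (5/2)**(s + 1)*(2*s + 7) + 4*(5/2)**(s + 7/2)*(s + 1) - 2*s + 3)/(2*(s + 1)*(2*s + 7))
  Re(s) > -1

treat the 3 regions marked off by 1, 5/2 separately and sum
for t in [0, 1): the term is ∫ 5*t/2·t^(s-1)
segment 1 to 5/2 holds 5*t**(7/2); add its integral
between 5/2 and 3 the integrand is 5*t/2·t^(s-1)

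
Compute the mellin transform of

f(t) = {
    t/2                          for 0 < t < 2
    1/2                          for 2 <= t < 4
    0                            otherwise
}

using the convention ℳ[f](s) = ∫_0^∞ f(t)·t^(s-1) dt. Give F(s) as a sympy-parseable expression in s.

remove the common scale on t first: t on [0, 1); 1/2 on [1, 2)
summing 2 kernel integrals split by 2 yields ℳ[f](s)
on [0, 2): add ∫ t/2·t^(s-1) dt
over [2, 4), the kernel integral of 1/2 enters the sum

2**s*(2**s*(s + 1) + s - 1)/(2*s*(s + 1))
  Re(s) > -1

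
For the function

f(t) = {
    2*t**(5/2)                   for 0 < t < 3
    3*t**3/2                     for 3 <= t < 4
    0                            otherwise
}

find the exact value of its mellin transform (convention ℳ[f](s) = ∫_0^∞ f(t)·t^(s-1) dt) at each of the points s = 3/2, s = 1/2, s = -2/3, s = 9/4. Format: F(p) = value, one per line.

treat the 2 regions marked off by 3 separately and sum
segment 0 to 3 holds 2*t**(5/2); add its integral
segment [3, 4) carries 3*t**3/2; integrate it

F(3/2) = 1267/6 - 27*sqrt(3)
F(1/2) = 510/7 - 81*sqrt(3)/7
F(-2/3) = -81*3**(1/3)/14 + 36*3**(5/6)/11 + 72*2**(2/3)/7
F(9/4) = -486*3**(1/4)/7 + 648*3**(3/4)/19 + 2048*sqrt(2)/7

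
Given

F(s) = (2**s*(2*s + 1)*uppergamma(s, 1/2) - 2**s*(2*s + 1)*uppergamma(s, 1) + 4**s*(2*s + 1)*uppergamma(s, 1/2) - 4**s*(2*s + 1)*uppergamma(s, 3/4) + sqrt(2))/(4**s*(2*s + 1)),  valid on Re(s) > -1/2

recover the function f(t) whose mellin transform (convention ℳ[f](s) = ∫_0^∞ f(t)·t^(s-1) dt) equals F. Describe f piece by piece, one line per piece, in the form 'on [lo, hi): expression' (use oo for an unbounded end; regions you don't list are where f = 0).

invert the common scale on t to get sqrt(t) on [0, 1/2); exp(-t) on [1/2, 1); exp(-t/2) on [1, 3/2)
breakpoints 1/4, 1/2: one integral from each of the 3 segments
[0, 1/4) adds the kernel integral of sqrt(2)*sqrt(t)
the [1/4, 1/2) slice contributes ∫ exp(-2*t)·t^(s-1) dt
over [1/2, 3/4), the kernel integral of exp(-t) enters the sum

on [0, 1/4): sqrt(2)*sqrt(t)
on [1/4, 1/2): exp(-2*t)
on [1/2, 3/4): exp(-t)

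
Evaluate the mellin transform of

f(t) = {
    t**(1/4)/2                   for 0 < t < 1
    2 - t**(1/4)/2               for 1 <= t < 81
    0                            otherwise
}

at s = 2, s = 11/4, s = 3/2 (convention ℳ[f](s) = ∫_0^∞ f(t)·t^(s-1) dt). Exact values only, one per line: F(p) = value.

invert the power substitution to get sqrt(t)/2 on [0, 1); 2 - sqrt(t)/2 on [1, 9)
back out the power substitution: t/2 on [0, 1); 2 - t/2 on [1, 3)
reversing the common scale on t: t on [0, 1/2); 2 - t on [1/2, 3/2)
treat the 2 regions marked off by 1 separately and sum
on [0, 1) integrate f = t**(1/4)/2 against the kernel
[1, 81) adds the kernel integral of (2 - t**(1/4)/2)

F(2) = 19678/9
F(11/4) = 2657179/66
F(3/2) = 7274/21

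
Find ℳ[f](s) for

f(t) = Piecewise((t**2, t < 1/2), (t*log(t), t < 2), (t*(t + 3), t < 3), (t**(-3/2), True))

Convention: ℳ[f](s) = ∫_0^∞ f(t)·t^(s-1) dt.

(360*2**(2*s)*(3 - 2*s)*(s + 1)**2 + 72*2**(2*s)*(s + 1)*(s + 2)*(2*s - 3)*log(2) - 216*2**(2*s)*(s + 1)*(2*s - 3) - 72*2**(2*s)*(s + 2)*(2*s - 3) - 8*sqrt(3)*6**s*(s + 1)**2*(s + 2) + 648*6**s*(s + 1)**2*(2*s - 3) + 324*6**s*(s + 1)*(2*s - 3) + 9*(s + 1)**2*(2*s - 3) + 18*(s + 1)*(s + 2)*(2*s - 3)*log(2) + 18*(s + 2)*(2*s - 3))/(36*2**s*(s + 1)**2*(s + 2)*(2*s - 3))
  -2 < Re(s) < 3/2

strip the shared t-power: t on [0, 1/2); log(t) on [1/2, 2); t + 3 on [2, 3); …
slice at 1/2, 2, 3, transform all 4 pieces, and sum them
between 0 and 1/2 the integrand is t**2·t^(s-1)
the [1/2, 2) slice contributes ∫ t*log(t)·t^(s-1) dt
piece [2, 3): integrate t*(t + 3) against the kernel
for t in [3, ∞): the term is ∫ t**(-3/2)·t^(s-1)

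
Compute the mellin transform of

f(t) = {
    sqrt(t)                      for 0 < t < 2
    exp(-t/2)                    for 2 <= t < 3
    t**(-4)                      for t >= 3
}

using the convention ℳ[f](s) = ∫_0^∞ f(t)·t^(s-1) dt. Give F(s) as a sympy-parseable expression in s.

(2**s*(s - 4)*(2*s + 1)*uppergamma(s, 1) - 2**s*(s - 4)*(2*s + 1)*uppergamma(s, 3/2) + 2*2**(s + 1/2)*(s - 4) - 3**s*(2*s + 1)/81)/((s - 4)*(2*s + 1))
  -1/2 < Re(s) < 4

slice at 2, 3, transform all 3 pieces, and sum them
on [0, 2): add ∫ sqrt(t)·t^(s-1) dt
for t in [2, 3): the term is ∫ exp(-t/2)·t^(s-1)
over [3, ∞), the kernel integral of t**(-4) enters the sum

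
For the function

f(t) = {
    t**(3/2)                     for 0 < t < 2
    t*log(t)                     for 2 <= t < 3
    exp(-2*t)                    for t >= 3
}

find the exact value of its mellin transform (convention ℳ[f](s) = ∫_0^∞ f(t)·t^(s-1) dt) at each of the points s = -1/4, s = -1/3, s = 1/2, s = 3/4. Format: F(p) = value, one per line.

F(-1/4) = -16*3**(3/4)/9 + 2**(1/4)*uppergamma(-1/4, 6) + log(3**(4*3**(3/4)/3)/2**(4*2**(3/4)/3)) + 8*2**(1/4)/5 + 16*2**(3/4)/9
F(-1/3) = -9*3**(2/3)/4 + 2**(1/3)*uppergamma(-1/3, 6) + log(3**(3*3**(2/3)/2)/2**(3*2**(2/3)/2)) + 12*2**(1/6)/7 + 9*2**(2/3)/4
F(1/2) = -4*sqrt(3)/3 + sqrt(2)*sqrt(pi)*erfc(sqrt(6))/2 + 8*sqrt(2)/9 + 2 + log(3**(2*sqrt(3))/2**(4*sqrt(2)/3))
F(3/4) = -48*3**(3/4)/49 - 8*2**(3/4)*log(2)/7 + 2**(1/4)*uppergamma(3/4, 6)/2 + 32*2**(3/4)/49 + 16*2**(1/4)/9 + 12*3**(3/4)*log(3)/7

integrate the 3 segments split at 2, 3, then add the results
segment [0, 2) carries t**(3/2); integrate it
[2, 3) adds the kernel integral of t*log(t)
on [3, ∞) integrate f = exp(-2*t) against the kernel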